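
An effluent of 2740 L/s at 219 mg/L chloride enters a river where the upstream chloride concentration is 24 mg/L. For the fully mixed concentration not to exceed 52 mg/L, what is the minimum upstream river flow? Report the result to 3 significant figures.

16300 L/s

Set C_mix = 52: (Q·24.00 + 2740·219.0) / (Q + 2740) = 52
→ Q = 2740·(219.0 − 52)/(52 − 24.00) = 16340 L/s.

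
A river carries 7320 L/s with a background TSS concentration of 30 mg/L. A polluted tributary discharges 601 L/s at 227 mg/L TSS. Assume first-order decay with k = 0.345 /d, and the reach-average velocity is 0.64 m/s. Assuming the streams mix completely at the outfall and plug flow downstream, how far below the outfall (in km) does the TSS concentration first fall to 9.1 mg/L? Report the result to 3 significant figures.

256 km

Conservation of mass: C = (7320·30.00 + 601.0·227.0) / 7921 = 356000/7921 = 44.95 mg/L.
Set 44.95·exp(−k·t) = 9.1 → t = ln(44.95/9.1)/k = 400000 s = 111.1 h.
Distance = v·t = 0.64·400000 = 256000 m = 256.0 km.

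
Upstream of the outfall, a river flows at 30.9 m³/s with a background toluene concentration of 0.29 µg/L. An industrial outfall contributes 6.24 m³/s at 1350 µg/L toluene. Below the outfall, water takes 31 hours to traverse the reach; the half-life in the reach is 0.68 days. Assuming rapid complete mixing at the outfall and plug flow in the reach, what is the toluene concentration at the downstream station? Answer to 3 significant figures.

After mixing, C = (30.90·0.2900 + 6.240·1350) / 37.14 = 8433/37.14 = 227.1 µg/L.
Half-life 0.68 d → k = ln 2 / 0.68 = 1.019 d⁻¹.
Decay over the reach: 227.1·exp(−kt) = 227.1·0.2680 = 60.86 µg/L.

60.9 µg/L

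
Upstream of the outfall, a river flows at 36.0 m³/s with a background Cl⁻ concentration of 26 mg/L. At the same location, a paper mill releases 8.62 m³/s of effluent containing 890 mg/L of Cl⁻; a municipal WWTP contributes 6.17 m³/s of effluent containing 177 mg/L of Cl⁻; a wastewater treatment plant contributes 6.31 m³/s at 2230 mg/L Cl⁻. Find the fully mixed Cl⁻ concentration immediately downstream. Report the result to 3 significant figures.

Mass balance: C = (36.00·26.00 + 8.620·890.0 + 6.170·177.0 + 6.310·2230) / 57.10 = 23770/57.10 = 416.3 mg/L.

416 mg/L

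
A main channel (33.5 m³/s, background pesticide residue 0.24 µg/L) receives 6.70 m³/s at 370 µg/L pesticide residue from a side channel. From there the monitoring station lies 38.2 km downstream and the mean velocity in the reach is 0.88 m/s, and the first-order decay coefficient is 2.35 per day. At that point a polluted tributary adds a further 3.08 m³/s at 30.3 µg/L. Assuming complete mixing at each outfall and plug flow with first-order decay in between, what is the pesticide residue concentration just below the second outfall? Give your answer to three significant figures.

Flow-weighted average: C = (33.50·0.2400 + 6.700·370.0) / 40.20 = 2487/40.20 = 61.87 µg/L; combined flow 40.20 m³/s.
Travel time t = 38.2·1000 / 0.88 = 43410 s = 12.06 h.
First-order decay: C = 61.87·exp(−k·t) = 61.87·0.3071 = 19.00 µg/L.
Second outfall: C = (40.20·19.00 + 3.080·30.30)/43.28 = 19.80 µg/L.

19.8 µg/L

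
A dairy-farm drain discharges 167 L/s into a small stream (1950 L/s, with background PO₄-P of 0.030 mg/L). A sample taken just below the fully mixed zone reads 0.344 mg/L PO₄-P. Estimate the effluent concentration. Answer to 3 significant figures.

4.01 mg/L

Mass balance: 1950·0.03000 + 167.0·Cₑ = 2117·0.3440
→ Cₑ = (2117·0.3440 − 1950·0.03000) / 167.0 = 4.010 mg/L.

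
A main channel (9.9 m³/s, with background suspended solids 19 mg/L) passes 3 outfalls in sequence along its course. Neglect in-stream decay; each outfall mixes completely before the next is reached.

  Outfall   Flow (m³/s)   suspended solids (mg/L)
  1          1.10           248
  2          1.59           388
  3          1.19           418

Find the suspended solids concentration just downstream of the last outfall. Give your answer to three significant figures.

Below outfall 1: Q → 11.00 m³/s, C = (9.900·19.00 + 1.100·248.0)/11.00 = 41.90 mg/L.
Below outfall 2: Q → 12.59 m³/s, C = (11.00·41.90 + 1.590·388.0)/12.59 = 85.61 mg/L.
Below outfall 3: Q → 13.78 m³/s, C = (12.59·85.61 + 1.190·418.0)/13.78 = 114.3 mg/L.

114 mg/L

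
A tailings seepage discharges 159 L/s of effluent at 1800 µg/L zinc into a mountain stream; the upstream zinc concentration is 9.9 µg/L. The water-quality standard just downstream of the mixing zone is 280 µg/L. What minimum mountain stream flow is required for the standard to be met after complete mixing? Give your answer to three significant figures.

895 L/s

Set C_mix = 280: (Q·9.900 + 159.0·1800) / (Q + 159.0) = 280
→ Q = 159.0·(1800 − 280)/(280 − 9.900) = 894.8 L/s.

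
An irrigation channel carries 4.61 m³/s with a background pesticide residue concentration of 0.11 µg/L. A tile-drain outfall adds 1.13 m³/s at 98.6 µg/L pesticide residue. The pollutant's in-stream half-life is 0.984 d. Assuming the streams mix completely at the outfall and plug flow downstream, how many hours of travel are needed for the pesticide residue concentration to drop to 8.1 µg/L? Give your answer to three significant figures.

29.9 h

After mixing, C = (4.610·0.1100 + 1.130·98.60) / 5.740 = 111.9/5.740 = 19.50 µg/L.
Half-life 0.984 d → k = ln 2 / 0.984 = 0.7044 d⁻¹.
19.50·exp(−k·t) = 8.1 → t = ln(19.50/8.1)/k = 107800 s = 29.93 h.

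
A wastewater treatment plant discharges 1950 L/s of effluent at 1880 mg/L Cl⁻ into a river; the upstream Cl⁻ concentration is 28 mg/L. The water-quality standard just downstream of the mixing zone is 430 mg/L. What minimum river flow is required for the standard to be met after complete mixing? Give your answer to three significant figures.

Set C_mix = 430: (Q·28.00 + 1950·1880) / (Q + 1950) = 430
→ Q = 1950·(1880 − 430)/(430 − 28.00) = 7034 L/s.

7030 L/s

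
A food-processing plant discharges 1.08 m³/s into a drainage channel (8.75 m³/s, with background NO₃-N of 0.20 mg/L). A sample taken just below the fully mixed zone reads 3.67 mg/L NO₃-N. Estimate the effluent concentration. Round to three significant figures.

Mass balance: 8.750·0.2000 + 1.080·Cₑ = 9.830·3.670
→ Cₑ = (9.830·3.670 − 8.750·0.2000) / 1.080 = 31.78 mg/L.

31.8 mg/L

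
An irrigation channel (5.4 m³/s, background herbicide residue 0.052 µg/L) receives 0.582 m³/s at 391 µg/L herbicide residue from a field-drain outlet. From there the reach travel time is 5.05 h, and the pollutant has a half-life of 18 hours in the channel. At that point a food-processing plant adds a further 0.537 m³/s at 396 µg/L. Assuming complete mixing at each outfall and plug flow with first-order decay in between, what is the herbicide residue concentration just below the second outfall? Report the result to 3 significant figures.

61.4 µg/L

Mixed concentration C = ΣQC/ΣQ = (5.400·0.05200 + 0.5820·391.0) / 5.982 = 227.8/5.982 = 38.09 µg/L; combined flow 5.982 m³/s.
Half-life 18 h → k = ln 2 / 18 = 0.03851 h⁻¹ = 0.9242 d⁻¹.
Decay over the reach: 38.09·exp(−kt) = 38.09·0.8233 = 31.36 µg/L.
At the second outfall, C = (5.982·31.36 + 0.5370·396.0) / (5.982 + 0.5370) = 61.39 µg/L.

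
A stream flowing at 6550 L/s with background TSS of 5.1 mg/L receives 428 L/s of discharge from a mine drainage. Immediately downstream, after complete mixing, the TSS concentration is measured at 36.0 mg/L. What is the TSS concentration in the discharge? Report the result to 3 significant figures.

Mass balance: 6550·5.100 + 428.0·Cₑ = 6978·36.00
→ Cₑ = (6978·36.00 − 6550·5.100) / 428.0 = 508.9 mg/L.

509 mg/L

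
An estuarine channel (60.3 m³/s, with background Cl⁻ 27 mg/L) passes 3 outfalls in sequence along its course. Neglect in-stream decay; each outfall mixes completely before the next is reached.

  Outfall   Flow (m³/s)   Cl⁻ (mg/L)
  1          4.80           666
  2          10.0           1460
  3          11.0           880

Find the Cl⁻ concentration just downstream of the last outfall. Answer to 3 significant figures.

338 mg/L

After outfall 1: Q = 60.30 + 4.800 = 65.10 m³/s; C = (60.30·27.00 + 4.800·666.0)/65.10 = 74.12 mg/L.
After outfall 2: Q = 65.10 + 10.00 = 75.10 m³/s; C = (65.10·74.12 + 10.00·1460)/75.10 = 258.7 mg/L.
After outfall 3: Q = 75.10 + 11.00 = 86.10 m³/s; C = (75.10·258.7 + 11.00·880.0)/86.10 = 338.0 mg/L.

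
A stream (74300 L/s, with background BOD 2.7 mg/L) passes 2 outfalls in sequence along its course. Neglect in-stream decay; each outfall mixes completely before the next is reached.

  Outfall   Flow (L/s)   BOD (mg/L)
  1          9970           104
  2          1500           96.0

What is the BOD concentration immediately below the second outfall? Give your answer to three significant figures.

Outfall 1: combined Q = 84270 L/s; C = (74300·2.700 + 9970·104.0)/84270 = 14.68 mg/L.
Outfall 2: combined Q = 85770 L/s; C = (84270·14.68 + 1500·96.00)/85770 = 16.11 mg/L.

16.1 mg/L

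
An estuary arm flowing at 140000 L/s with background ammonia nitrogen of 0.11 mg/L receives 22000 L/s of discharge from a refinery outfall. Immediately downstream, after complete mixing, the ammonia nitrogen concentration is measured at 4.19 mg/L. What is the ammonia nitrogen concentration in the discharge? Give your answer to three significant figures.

Mass balance: 140000·0.1100 + 22000·Cₑ = 162000·4.190
→ Cₑ = (162000·4.190 − 140000·0.1100) / 22000 = 30.15 mg/L.

30.2 mg/L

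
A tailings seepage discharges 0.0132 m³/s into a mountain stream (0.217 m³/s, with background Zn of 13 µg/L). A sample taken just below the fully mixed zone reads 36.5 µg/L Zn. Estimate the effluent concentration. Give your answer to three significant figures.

423 µg/L

Mass balance: 0.2170·13.00 + 0.01320·Cₑ = 0.2302·36.50
→ Cₑ = (0.2302·36.50 − 0.2170·13.00) / 0.01320 = 422.8 µg/L.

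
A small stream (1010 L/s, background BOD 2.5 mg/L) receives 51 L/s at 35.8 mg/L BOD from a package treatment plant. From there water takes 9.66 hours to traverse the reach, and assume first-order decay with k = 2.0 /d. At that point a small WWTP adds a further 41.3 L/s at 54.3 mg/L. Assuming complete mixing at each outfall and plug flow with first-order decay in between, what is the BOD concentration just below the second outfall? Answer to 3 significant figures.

3.80 mg/L

After mixing, C = (1010·2.500 + 51.00·35.80) / 1061 = 4351/1061 = 4.101 mg/L; combined flow 1061 L/s.
After decay, C = 4.101 × e^(−kt) = 4.101 × 0.4471 = 1.833 mg/L.
At the second outfall, C = (1061·1.833 + 41.30·54.30) / (1061 + 41.30) = 3.799 mg/L.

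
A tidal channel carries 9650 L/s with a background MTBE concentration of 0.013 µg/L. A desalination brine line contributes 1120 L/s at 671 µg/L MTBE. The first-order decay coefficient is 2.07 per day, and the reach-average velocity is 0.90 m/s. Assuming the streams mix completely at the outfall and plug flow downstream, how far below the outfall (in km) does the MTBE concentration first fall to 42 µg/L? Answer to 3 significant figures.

19.1 km

After mixing, C = (9650·0.01300 + 1120·671.0) / 10770 = 751600/10770 = 69.79 µg/L.
Set 69.79·exp(−k·t) = 42 → t = ln(69.79/42)/k = 21200 s = 5.888 h.
Distance = v·t = 0.90·21200 = 19080 m = 19.08 km.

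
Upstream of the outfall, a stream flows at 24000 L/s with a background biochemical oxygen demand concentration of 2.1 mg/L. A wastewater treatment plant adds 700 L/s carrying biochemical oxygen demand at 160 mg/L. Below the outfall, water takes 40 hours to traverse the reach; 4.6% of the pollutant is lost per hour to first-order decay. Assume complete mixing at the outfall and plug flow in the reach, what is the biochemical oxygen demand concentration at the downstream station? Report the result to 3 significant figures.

1.00 mg/L

Mixed concentration C = ΣQC/ΣQ = (24000·2.100 + 700.0·160.0) / 24700 = 162400/24700 = 6.575 mg/L.
4.6%/h lost → k = −ln(1 − 0.046) = 0.04709 h⁻¹.
First-order decay: C = 6.575·exp(−k·t) = 6.575·0.1520 = 0.9996 mg/L.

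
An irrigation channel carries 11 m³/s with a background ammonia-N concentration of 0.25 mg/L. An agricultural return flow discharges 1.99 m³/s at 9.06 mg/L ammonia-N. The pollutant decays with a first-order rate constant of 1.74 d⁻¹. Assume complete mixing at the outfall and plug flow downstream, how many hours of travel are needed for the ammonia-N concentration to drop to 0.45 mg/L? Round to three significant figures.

Mass balance: C = (11.00·0.2500 + 1.990·9.060) / 12.99 = 20.78/12.99 = 1.600 mg/L.
1.600·exp(−k·t) = 0.45 → t = ln(1.600/0.45)/k = 62980 s = 17.49 h.

17.5 h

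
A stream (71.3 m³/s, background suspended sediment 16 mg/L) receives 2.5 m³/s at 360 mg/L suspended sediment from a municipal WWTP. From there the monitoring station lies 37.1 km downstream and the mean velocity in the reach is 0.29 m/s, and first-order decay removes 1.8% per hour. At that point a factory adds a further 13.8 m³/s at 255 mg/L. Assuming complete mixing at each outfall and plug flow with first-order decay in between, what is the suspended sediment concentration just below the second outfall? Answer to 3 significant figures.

52.4 mg/L

Conservation of mass: C = (71.30·16.00 + 2.500·360.0) / 73.80 = 2041/73.80 = 27.65 mg/L; combined flow 73.80 m³/s.
Travel time t = 37.1·1000 / 0.29 = 127900 s = 35.54 h.
1.8%/h lost → k = −ln(1 − 0.018) = 0.01816 h⁻¹.
Applying C = C₀e^(−kt): 27.65 × 0.5244 = 14.50 mg/L.
At the second outfall, C = (73.80·14.50 + 13.80·255.0) / (73.80 + 13.80) = 52.39 mg/L.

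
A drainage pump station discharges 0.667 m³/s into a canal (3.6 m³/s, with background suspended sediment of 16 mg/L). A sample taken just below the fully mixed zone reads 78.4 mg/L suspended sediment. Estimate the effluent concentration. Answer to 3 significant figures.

Mass balance: 3.600·16.00 + 0.6670·Cₑ = 4.267·78.40
→ Cₑ = (4.267·78.40 − 3.600·16.00) / 0.6670 = 415.2 mg/L.

415 mg/L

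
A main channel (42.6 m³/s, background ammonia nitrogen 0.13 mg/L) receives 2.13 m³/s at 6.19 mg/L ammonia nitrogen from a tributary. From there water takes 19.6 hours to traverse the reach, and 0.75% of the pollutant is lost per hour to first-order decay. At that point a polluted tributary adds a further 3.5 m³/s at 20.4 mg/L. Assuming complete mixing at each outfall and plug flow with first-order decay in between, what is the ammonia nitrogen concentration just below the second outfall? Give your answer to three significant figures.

1.82 mg/L

Conservation of mass: C = (42.60·0.1300 + 2.130·6.190) / 44.73 = 18.72/44.73 = 0.4186 mg/L; combined flow 44.73 m³/s.
0.75%/h lost → k = −ln(1 − 0.0075) = 0.007528 h⁻¹.
Decay over the reach: 0.4186·exp(−kt) = 0.4186·0.8628 = 0.3612 mg/L.
At the second outfall, C = (44.73·0.3612 + 3.500·20.40) / (44.73 + 3.500) = 1.815 mg/L.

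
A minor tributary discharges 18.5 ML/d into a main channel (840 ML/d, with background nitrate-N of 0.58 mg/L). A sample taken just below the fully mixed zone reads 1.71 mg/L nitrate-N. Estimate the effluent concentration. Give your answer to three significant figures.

Mass balance: 840.0·0.5800 + 18.50·Cₑ = 858.5·1.710
→ Cₑ = (858.5·1.710 − 840.0·0.5800) / 18.50 = 53.02 mg/L.

53.0 mg/L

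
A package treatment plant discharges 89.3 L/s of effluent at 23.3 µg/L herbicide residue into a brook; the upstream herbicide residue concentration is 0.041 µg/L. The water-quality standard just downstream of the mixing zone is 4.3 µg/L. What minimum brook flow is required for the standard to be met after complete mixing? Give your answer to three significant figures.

Set C_mix = 4.3: (Q·0.04100 + 89.30·23.30) / (Q + 89.30) = 4.3
→ Q = 89.30·(23.30 − 4.3)/(4.3 − 0.04100) = 398.4 L/s.

398 L/s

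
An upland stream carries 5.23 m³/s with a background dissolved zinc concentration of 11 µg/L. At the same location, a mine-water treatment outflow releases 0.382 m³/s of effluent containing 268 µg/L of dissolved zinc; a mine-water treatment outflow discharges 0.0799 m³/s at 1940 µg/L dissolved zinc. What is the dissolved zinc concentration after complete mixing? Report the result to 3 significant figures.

55.3 µg/L

After mixing, C = (5.230·11.00 + 0.3820·268.0 + 0.07990·1940) / 5.692 = 314.9/5.692 = 55.33 µg/L.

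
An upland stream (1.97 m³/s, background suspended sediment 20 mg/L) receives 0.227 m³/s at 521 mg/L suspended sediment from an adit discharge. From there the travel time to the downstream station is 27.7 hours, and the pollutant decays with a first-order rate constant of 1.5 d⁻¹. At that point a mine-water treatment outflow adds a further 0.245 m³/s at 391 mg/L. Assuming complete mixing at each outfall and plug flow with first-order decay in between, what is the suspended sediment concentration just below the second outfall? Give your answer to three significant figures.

50.7 mg/L

Conservation of mass: C = (1.970·20.00 + 0.2270·521.0) / 2.197 = 157.7/2.197 = 71.76 mg/L; combined flow 2.197 m³/s.
First-order decay: C = 71.76·exp(−k·t) = 71.76·0.1771 = 12.71 mg/L.
Second outfall: C = (2.197·12.71 + 0.2450·391.0)/2.442 = 50.66 mg/L.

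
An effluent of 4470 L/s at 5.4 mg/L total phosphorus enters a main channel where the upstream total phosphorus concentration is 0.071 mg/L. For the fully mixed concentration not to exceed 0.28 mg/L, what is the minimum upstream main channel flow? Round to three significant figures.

110000 L/s

Set C_mix = 0.28: (Q·0.07100 + 4470·5.400) / (Q + 4470) = 0.28
→ Q = 4470·(5.400 − 0.28)/(0.28 − 0.07100) = 109500 L/s.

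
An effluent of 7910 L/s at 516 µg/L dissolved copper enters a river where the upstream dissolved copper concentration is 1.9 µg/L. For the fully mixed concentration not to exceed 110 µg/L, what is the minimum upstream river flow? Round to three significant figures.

29700 L/s

Set C_mix = 110: (Q·1.900 + 7910·516.0) / (Q + 7910) = 110
→ Q = 7910·(516.0 − 110)/(110 − 1.900) = 29710 L/s.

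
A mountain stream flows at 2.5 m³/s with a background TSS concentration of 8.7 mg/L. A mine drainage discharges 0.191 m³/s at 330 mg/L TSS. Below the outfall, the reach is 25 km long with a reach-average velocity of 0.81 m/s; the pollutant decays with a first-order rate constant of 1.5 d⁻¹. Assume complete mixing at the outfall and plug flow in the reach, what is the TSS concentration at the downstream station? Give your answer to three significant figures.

18.4 mg/L

Conservation of mass: C = (2.500·8.700 + 0.1910·330.0) / 2.691 = 84.78/2.691 = 31.51 mg/L.
Travel time t = 25·1000 / 0.81 = 30860 s = 8.573 h.
Applying C = C₀e^(−kt): 31.51 × 0.5852 = 18.44 mg/L.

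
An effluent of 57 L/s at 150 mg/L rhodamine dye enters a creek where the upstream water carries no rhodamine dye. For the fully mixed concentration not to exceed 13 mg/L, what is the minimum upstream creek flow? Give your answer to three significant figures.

Set C_mix = 13: (Q·0 + 57.00·150.0) / (Q + 57.00) = 13
→ Q = 57.00·(150.0 − 13)/(13 − 0) = 600.7 L/s.

601 L/s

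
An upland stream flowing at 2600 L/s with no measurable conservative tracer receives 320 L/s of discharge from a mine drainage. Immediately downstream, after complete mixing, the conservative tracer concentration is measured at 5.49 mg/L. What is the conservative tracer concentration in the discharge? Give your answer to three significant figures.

Mass balance: 2600·0 + 320.0·Cₑ = 2920·5.490
→ Cₑ = (2920·5.490 − 2600·0) / 320.0 = 50.10 mg/L.

50.1 mg/L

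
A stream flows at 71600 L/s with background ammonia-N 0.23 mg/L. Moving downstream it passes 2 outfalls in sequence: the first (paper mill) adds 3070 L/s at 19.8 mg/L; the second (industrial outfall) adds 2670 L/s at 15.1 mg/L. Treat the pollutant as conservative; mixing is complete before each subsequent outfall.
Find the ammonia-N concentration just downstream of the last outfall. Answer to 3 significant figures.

Below outfall 1: Q → 74670 L/s, C = (71600·0.2300 + 3070·19.80)/74670 = 1.035 mg/L.
Below outfall 2: Q → 77340 L/s, C = (74670·1.035 + 2670·15.10)/77340 = 1.520 mg/L.

1.52 mg/L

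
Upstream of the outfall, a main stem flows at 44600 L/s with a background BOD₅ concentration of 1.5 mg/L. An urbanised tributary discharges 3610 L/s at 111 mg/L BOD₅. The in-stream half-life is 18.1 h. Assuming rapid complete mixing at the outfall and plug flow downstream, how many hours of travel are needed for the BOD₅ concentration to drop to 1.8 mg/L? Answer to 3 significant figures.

44.0 h

Mass balance: C = (44600·1.500 + 3610·111.0) / 48210 = 467600/48210 = 9.699 mg/L.
Half-life 18.1 h → k = ln 2 / 18.1 = 0.03830 h⁻¹ = 0.9191 d⁻¹.
9.699·exp(−k·t) = 1.8 → t = ln(9.699/1.8)/k = 158300 s = 43.98 h.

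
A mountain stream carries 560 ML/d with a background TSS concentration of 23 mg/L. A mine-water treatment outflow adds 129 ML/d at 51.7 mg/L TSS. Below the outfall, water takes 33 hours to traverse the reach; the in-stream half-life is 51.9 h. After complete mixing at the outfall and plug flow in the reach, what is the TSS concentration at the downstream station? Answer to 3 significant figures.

Conservation of mass: C = (560.0·23.00 + 129.0·51.70) / 689.0 = 19550/689.0 = 28.37 mg/L.
Half-life 51.9 h → k = ln 2 / 51.9 = 0.01336 h⁻¹ = 0.3205 d⁻¹.
After decay, C = 28.37 × e^(−kt) = 28.37 × 0.6436 = 18.26 mg/L.

18.3 mg/L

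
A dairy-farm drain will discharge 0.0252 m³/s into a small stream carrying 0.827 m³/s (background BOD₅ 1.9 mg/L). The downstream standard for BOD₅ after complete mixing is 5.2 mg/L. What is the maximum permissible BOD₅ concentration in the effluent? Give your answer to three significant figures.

At the limit, (Qr·Cr + Qe·Cₑ)/(Qr + Qe) = 5.2:
Cₑ = (0.8522·5.2 − 0.8270·1.900) / 0.02520 = 113.5 mg/L.

113 mg/L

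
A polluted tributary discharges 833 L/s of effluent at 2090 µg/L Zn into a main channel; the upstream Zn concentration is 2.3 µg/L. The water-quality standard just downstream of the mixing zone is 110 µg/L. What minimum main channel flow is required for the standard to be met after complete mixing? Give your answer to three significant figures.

Set C_mix = 110: (Q·2.300 + 833.0·2090) / (Q + 833.0) = 110
→ Q = 833.0·(2090 − 110)/(110 − 2.300) = 15310 L/s.

15300 L/s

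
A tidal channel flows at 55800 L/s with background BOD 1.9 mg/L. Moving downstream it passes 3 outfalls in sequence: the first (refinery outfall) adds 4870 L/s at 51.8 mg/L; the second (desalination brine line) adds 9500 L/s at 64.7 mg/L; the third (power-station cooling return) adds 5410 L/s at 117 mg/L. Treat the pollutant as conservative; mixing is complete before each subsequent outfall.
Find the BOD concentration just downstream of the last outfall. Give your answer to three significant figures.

21.2 mg/L

Outfall 1: combined Q = 60670 L/s; C = (55800·1.900 + 4870·51.80)/60670 = 5.905 mg/L.
Outfall 2: combined Q = 70170 L/s; C = (60670·5.905 + 9500·64.70)/70170 = 13.87 mg/L.
Outfall 3: combined Q = 75580 L/s; C = (70170·13.87 + 5410·117.0)/75580 = 21.25 mg/L.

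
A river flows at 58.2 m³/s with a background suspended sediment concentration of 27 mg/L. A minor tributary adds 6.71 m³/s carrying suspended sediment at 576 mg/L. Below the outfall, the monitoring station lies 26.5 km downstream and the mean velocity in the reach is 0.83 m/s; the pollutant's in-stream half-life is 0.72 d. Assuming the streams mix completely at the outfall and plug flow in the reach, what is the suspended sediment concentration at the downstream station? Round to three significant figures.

Mixed concentration C = ΣQC/ΣQ = (58.20·27.00 + 6.710·576.0) / 64.91 = 5436/64.91 = 83.75 mg/L.
Travel time t = 26.5·1000 / 0.83 = 31930 s = 8.869 h.
Half-life 0.72 d → k = ln 2 / 0.72 = 0.9627 d⁻¹.
Applying C = C₀e^(−kt): 83.75 × 0.7006 = 58.68 mg/L.

58.7 mg/L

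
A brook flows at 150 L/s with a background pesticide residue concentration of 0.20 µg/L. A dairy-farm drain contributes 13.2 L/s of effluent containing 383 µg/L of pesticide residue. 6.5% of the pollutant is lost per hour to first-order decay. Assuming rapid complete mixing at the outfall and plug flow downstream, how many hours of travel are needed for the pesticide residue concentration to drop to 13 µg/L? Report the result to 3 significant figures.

Mixed concentration C = ΣQC/ΣQ = (150.0·0.2000 + 13.20·383.0) / 163.2 = 5086/163.2 = 31.16 µg/L.
6.5%/h lost → k = −ln(1 − 0.065) = 0.06721 h⁻¹.
31.16·exp(−k·t) = 13 → t = ln(31.16/13)/k = 46830 s = 13.01 h.

13.0 h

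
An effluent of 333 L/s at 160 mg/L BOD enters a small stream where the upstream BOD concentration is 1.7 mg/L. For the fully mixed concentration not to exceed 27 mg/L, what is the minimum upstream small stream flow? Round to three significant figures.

Set C_mix = 27: (Q·1.700 + 333.0·160.0) / (Q + 333.0) = 27
→ Q = 333.0·(160.0 − 27)/(27 − 1.700) = 1751 L/s.

1750 L/s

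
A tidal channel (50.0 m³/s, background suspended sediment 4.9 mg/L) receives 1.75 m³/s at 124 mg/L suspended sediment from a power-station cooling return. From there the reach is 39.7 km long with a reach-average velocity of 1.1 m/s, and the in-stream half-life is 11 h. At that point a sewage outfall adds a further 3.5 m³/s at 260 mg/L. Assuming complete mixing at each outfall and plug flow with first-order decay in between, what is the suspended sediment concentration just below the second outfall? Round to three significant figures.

20.9 mg/L

Flow-weighted average: C = (50.00·4.900 + 1.750·124.0) / 51.75 = 462.0/51.75 = 8.928 mg/L; combined flow 51.75 m³/s.
Travel time t = 39.7·1000 / 1.1 = 36090 s = 10.03 h.
Half-life 11 h → k = ln 2 / 11 = 0.06301 h⁻¹ = 1.512 d⁻¹.
Decay over the reach: 8.928·exp(−kt) = 8.928·0.5317 = 4.747 mg/L.
At the second outfall, C = (51.75·4.747 + 3.500·260.0) / (51.75 + 3.500) = 20.92 mg/L.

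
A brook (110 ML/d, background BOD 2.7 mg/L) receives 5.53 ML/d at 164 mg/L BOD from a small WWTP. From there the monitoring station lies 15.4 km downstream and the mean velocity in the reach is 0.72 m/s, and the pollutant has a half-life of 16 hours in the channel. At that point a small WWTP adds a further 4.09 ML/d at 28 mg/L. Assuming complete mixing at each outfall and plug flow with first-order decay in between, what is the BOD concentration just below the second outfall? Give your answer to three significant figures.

8.74 mg/L

Mixed concentration C = ΣQC/ΣQ = (110.0·2.700 + 5.530·164.0) / 115.5 = 1204/115.5 = 10.42 mg/L; combined flow 115.5 ML/d.
Travel time t = 15.4·1000 / 0.72 = 21390 s = 5.941 h.
Half-life 16 h → k = ln 2 / 16 = 0.04332 h⁻¹ = 1.040 d⁻¹.
Applying C = C₀e^(−kt): 10.42 × 0.7731 = 8.056 mg/L.
Second outfall: C = (115.5·8.056 + 4.090·28.00)/119.6 = 8.738 mg/L.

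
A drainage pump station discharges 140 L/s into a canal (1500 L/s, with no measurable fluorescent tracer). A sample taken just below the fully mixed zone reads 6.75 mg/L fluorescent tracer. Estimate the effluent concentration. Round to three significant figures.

Mass balance: 1500·0 + 140.0·Cₑ = 1640·6.750
→ Cₑ = (1640·6.750 − 1500·0) / 140.0 = 79.07 mg/L.

79.1 mg/L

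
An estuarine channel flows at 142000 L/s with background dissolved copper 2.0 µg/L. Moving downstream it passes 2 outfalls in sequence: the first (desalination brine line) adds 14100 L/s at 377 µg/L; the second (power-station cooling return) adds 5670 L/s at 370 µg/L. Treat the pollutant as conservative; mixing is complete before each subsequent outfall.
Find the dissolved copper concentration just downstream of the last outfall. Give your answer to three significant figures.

Outfall 1: combined Q = 156100 L/s; C = (142000·2.000 + 14100·377.0)/156100 = 35.87 µg/L.
Outfall 2: combined Q = 161800 L/s; C = (156100·35.87 + 5670·370.0)/161800 = 47.58 µg/L.

47.6 µg/L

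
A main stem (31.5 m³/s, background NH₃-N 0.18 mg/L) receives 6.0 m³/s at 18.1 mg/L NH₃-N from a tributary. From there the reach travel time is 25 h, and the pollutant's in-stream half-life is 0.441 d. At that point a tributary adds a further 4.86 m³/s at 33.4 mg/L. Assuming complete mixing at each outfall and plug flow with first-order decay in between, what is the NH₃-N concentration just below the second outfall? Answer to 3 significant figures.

4.36 mg/L

After mixing, C = (31.50·0.1800 + 6.000·18.10) / 37.50 = 114.3/37.50 = 3.047 mg/L; combined flow 37.50 m³/s.
Half-life 0.441 d → k = ln 2 / 0.441 = 1.572 d⁻¹.
Applying C = C₀e^(−kt): 3.047 × 0.1945 = 0.5927 mg/L.
Second outfall: C = (37.50·0.5927 + 4.860·33.40)/42.36 = 4.357 mg/L.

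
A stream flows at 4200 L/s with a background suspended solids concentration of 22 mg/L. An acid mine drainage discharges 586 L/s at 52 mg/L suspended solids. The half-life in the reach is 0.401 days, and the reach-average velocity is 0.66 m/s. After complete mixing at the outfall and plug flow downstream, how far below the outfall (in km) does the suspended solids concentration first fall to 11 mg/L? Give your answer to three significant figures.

Mass balance: C = (4200·22.00 + 586.0·52.00) / 4786 = 122900/4786 = 25.67 mg/L.
Half-life 0.401 d → k = ln 2 / 0.401 = 1.729 d⁻¹.
Set 25.67·exp(−k·t) = 11 → t = ln(25.67/11)/k = 42360 s = 11.77 h.
Distance = v·t = 0.66·42360 = 27960 m = 27.96 km.

28.0 km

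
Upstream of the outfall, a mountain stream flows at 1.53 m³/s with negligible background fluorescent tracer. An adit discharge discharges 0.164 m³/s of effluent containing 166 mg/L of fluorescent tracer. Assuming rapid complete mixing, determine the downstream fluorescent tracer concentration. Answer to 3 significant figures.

After mixing, C = (1.530·0 + 0.1640·166.0) / 1.694 = 27.22/1.694 = 16.07 mg/L.

16.1 mg/L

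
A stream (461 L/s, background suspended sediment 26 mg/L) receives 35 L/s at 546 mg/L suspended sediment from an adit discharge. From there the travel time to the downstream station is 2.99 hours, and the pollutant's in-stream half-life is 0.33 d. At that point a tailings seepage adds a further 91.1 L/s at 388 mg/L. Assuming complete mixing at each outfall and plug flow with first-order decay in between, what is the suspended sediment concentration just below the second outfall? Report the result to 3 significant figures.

101 mg/L

After mixing, C = (461.0·26.00 + 35.00·546.0) / 496.0 = 31100/496.0 = 62.69 mg/L; combined flow 496.0 L/s.
Half-life 0.33 d → k = ln 2 / 0.33 = 2.100 d⁻¹.
After decay, C = 62.69 × e^(−kt) = 62.69 × 0.7698 = 48.26 mg/L.
Second outfall: C = (496.0·48.26 + 91.10·388.0)/587.1 = 101.0 mg/L.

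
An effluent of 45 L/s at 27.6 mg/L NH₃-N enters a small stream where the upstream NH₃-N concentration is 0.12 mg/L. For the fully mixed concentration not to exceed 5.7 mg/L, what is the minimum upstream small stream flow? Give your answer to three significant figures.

177 L/s

Set C_mix = 5.7: (Q·0.1200 + 45.00·27.60) / (Q + 45.00) = 5.7
→ Q = 45.00·(27.60 − 5.7)/(5.7 − 0.1200) = 176.6 L/s.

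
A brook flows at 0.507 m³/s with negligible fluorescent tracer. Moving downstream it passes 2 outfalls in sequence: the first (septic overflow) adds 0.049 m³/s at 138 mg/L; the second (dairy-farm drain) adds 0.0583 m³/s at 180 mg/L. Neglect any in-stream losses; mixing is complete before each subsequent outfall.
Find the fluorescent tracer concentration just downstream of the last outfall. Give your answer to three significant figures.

28.1 mg/L

Outfall 1: combined Q = 0.5560 m³/s; C = (0.5070·0 + 0.04900·138.0)/0.5560 = 12.16 mg/L.
Outfall 2: combined Q = 0.6143 m³/s; C = (0.5560·12.16 + 0.05830·180.0)/0.6143 = 28.09 mg/L.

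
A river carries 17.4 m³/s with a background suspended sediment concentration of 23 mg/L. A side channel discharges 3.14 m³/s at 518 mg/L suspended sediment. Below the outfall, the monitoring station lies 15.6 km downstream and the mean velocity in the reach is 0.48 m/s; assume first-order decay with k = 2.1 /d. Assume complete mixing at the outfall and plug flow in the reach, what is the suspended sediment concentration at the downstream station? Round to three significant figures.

44.8 mg/L

Mass balance: C = (17.40·23.00 + 3.140·518.0) / 20.54 = 2027/20.54 = 98.67 mg/L.
Travel time t = 15.6·1000 / 0.48 = 32500 s = 9.028 h.
Decay over the reach: 98.67·exp(−kt) = 98.67·0.4539 = 44.78 mg/L.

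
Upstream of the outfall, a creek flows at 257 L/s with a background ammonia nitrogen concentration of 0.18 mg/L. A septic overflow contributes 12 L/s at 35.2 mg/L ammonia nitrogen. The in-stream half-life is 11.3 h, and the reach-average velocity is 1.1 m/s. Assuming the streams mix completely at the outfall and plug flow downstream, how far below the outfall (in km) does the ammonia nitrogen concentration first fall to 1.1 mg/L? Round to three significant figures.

29.7 km

Mass balance: C = (257.0·0.1800 + 12.00·35.20) / 269.0 = 468.7/269.0 = 1.742 mg/L.
Half-life 11.3 h → k = ln 2 / 11.3 = 0.06134 h⁻¹ = 1.472 d⁻¹.
Set 1.742·exp(−k·t) = 1.1 → t = ln(1.742/1.1)/k = 26990 s = 7.497 h.
Distance = v·t = 1.1·26990 = 29690 m = 29.69 km.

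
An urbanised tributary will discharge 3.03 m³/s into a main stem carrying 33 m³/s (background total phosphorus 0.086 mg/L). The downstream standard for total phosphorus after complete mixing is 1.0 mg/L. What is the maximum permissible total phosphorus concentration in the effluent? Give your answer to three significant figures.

11.0 mg/L

At the limit, (Qr·Cr + Qe·Cₑ)/(Qr + Qe) = 1.0:
Cₑ = (36.03·1.0 − 33.00·0.08600) / 3.030 = 10.95 mg/L.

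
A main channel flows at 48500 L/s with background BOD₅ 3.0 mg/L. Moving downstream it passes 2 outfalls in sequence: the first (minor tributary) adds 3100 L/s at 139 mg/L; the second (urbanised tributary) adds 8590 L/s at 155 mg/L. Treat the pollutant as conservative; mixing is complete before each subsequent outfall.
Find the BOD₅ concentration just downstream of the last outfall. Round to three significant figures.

31.7 mg/L

After outfall 1: Q = 48500 + 3100 = 51600 L/s; C = (48500·3.000 + 3100·139.0)/51600 = 11.17 mg/L.
After outfall 2: Q = 51600 + 8590 = 60190 L/s; C = (51600·11.17 + 8590·155.0)/60190 = 31.70 mg/L.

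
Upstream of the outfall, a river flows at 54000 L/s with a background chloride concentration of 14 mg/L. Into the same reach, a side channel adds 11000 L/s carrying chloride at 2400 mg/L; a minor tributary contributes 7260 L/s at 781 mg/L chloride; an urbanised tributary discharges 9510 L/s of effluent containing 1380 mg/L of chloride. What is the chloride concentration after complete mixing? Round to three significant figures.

562 mg/L

Conservation of mass: C = (54000·14.00 + 11000·2400 + 7260·781.0 + 9510·1380) / 81770 = 45950000/81770 = 561.9 mg/L.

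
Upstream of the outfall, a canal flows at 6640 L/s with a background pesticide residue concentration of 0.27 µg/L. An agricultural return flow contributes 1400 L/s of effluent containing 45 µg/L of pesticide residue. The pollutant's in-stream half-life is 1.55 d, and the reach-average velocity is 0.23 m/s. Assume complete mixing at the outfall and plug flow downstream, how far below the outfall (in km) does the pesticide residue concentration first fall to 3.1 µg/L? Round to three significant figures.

42.5 km

Conservation of mass: C = (6640·0.2700 + 1400·45.00) / 8040 = 64790/8040 = 8.059 µg/L.
Half-life 1.55 d → k = ln 2 / 1.55 = 0.4472 d⁻¹.
Set 8.059·exp(−k·t) = 3.1 → t = ln(8.059/3.1)/k = 184600 s = 51.27 h.
Distance = v·t = 0.23·184600 = 42450 m = 42.45 km.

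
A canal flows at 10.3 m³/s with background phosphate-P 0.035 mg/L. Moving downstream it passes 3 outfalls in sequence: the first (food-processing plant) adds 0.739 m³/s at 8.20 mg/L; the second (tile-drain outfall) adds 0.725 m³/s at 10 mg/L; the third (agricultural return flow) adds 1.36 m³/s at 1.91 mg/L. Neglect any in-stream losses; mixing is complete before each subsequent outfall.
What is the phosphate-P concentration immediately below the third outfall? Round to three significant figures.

Below outfall 1: Q → 11.04 m³/s, C = (10.30·0.03500 + 0.7390·8.200)/11.04 = 0.5816 mg/L.
Below outfall 2: Q → 11.76 m³/s, C = (11.04·0.5816 + 0.7250·10.00)/11.76 = 1.162 mg/L.
Below outfall 3: Q → 13.12 m³/s, C = (11.76·1.162 + 1.360·1.910)/13.12 = 1.240 mg/L.

1.24 mg/L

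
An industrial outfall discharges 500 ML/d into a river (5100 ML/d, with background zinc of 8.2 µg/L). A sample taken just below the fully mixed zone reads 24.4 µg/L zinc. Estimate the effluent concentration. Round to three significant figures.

190 µg/L

Mass balance: 5100·8.200 + 500.0·Cₑ = 5600·24.40
→ Cₑ = (5600·24.40 − 5100·8.200) / 500.0 = 189.6 µg/L.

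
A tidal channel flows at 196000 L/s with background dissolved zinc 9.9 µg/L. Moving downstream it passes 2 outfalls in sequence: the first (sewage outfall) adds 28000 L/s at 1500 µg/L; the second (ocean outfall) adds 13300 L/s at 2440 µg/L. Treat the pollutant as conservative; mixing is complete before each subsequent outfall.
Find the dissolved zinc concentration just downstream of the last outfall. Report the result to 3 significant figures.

322 µg/L

After outfall 1: Q = 196000 + 28000 = 224000 L/s; C = (196000·9.900 + 28000·1500)/224000 = 196.2 µg/L.
After outfall 2: Q = 224000 + 13300 = 237300 L/s; C = (224000·196.2 + 13300·2440)/237300 = 321.9 µg/L.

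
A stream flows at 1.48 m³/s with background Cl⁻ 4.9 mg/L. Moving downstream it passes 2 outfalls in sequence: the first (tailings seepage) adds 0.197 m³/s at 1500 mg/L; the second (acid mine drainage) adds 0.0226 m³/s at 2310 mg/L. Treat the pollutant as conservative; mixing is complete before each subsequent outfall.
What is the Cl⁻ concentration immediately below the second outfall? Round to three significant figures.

Below outfall 1: Q → 1.677 m³/s, C = (1.480·4.900 + 0.1970·1500)/1.677 = 180.5 mg/L.
Below outfall 2: Q → 1.700 m³/s, C = (1.677·180.5 + 0.02260·2310)/1.700 = 208.8 mg/L.

209 mg/L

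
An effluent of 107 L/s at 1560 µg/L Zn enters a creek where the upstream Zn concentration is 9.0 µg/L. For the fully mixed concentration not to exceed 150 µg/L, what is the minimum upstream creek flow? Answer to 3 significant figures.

1070 L/s

Set C_mix = 150: (Q·9.000 + 107.0·1560) / (Q + 107.0) = 150
→ Q = 107.0·(1560 − 150)/(150 − 9.000) = 1070 L/s.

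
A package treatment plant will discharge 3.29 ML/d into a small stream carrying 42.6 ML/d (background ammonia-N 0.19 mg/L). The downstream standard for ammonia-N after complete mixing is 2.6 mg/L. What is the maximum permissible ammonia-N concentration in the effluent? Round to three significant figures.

33.8 mg/L

At the limit, (Qr·Cr + Qe·Cₑ)/(Qr + Qe) = 2.6:
Cₑ = (45.89·2.6 − 42.60·0.1900) / 3.290 = 33.81 mg/L.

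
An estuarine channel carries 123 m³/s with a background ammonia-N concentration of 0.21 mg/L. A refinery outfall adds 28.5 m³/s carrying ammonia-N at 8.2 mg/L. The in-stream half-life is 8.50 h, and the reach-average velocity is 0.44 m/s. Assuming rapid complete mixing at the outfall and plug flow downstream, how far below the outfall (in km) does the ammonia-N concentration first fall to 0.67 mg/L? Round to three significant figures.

18.2 km

Mass balance: C = (123.0·0.2100 + 28.50·8.200) / 151.5 = 259.5/151.5 = 1.713 mg/L.
Half-life 8.50 h → k = ln 2 / 8.50 = 0.08155 h⁻¹ = 1.957 d⁻¹.
Set 1.713·exp(−k·t) = 0.67 → t = ln(1.713/0.67)/k = 41440 s = 11.51 h.
Distance = v·t = 0.44·41440 = 18230 m = 18.23 km.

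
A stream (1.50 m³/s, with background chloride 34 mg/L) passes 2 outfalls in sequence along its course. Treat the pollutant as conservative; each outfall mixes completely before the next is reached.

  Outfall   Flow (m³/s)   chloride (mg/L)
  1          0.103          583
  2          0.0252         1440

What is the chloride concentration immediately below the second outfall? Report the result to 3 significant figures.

90.5 mg/L

Below outfall 1: Q → 1.603 m³/s, C = (1.500·34.00 + 0.1030·583.0)/1.603 = 69.28 mg/L.
Below outfall 2: Q → 1.628 m³/s, C = (1.603·69.28 + 0.02520·1440)/1.628 = 90.49 mg/L.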